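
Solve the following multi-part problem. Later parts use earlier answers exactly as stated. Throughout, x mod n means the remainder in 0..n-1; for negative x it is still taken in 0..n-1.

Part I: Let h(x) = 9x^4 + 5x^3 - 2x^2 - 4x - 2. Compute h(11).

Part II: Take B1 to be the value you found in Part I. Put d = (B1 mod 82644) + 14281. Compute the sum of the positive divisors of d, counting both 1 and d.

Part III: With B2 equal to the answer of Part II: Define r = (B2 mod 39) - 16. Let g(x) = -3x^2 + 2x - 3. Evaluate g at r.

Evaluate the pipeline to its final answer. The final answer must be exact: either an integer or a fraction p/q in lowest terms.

Part I: 9*(11)^4 + 5*(11)^3 - 2*(11)^2 - 4*(11)^1 - 2 = (131769) + (6655) + (-242) + (-44) + (-2) = 138136; answer 138136
Part II: B1 = 138136; d = 69773; 69773 = 11 * 6343; sigma = (1 + 11) * (1 + 6343) = 12 * 6344 = 76128; answer 76128
Part III: B2 = 76128; r = -16; -3*(-16)^2 + 2*(-16)^1 - 3 = (-768) + (-32) + (-3) = -803; answer -803

-803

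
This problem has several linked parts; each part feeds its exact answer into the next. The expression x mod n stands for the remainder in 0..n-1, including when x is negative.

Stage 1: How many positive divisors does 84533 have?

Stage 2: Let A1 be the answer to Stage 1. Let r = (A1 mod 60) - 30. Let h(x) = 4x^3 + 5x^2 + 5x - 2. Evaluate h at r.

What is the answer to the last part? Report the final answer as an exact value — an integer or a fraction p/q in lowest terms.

Stage 1: 84533 is prime, so its only divisors are 1 and 84533; count = 2; answer 2
Stage 2: A1 = 2; r = -28; 4*(-28)^3 + 5*(-28)^2 + 5*(-28)^1 - 2 = (-87808) + (3920) + (-140) + (-2) = -84030; answer -84030

-84030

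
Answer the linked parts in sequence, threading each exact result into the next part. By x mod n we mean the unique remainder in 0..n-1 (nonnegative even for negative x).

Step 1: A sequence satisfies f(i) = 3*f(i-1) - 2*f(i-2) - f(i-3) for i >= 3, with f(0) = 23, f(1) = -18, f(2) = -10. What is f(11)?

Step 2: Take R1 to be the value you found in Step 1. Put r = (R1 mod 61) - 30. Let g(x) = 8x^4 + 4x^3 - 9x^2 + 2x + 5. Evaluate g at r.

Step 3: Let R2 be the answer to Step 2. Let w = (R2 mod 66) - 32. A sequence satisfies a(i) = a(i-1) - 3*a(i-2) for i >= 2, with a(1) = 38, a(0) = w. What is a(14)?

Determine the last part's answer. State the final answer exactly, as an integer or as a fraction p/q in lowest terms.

Step 1: f(3) = 3*(-10) - 2*(-18) - 1*(23) = -17; iterating: f(3)=-17, f(4)=-13, f(5)=5, f(6)=58, f(7)=177, f(8)=410, f(9)=818, f(10)=1457, f(11)=2325; answer 2325
Step 2: R1 = 2325; r = -23; 8*(-23)^4 + 4*(-23)^3 - 9*(-23)^2 + 2*(-23)^1 + 5 = (2238728) + (-48668) + (-4761) + (-46) + (5) = 2185258; answer 2185258
Step 3: R2 = 2185258; w = 32; a(2) = 1*(38) - 3*(32) = -58; iterating: a(2)=-58, a(3)=-172, a(4)=2, a(5)=518, a(6)=512, a(7)=-1042, a(8)=-2578, a(9)=548, a(10)=8282, a(11)=6638, a(12)=-18208, a(13)=-38122, a(14)=16502; answer 16502

16502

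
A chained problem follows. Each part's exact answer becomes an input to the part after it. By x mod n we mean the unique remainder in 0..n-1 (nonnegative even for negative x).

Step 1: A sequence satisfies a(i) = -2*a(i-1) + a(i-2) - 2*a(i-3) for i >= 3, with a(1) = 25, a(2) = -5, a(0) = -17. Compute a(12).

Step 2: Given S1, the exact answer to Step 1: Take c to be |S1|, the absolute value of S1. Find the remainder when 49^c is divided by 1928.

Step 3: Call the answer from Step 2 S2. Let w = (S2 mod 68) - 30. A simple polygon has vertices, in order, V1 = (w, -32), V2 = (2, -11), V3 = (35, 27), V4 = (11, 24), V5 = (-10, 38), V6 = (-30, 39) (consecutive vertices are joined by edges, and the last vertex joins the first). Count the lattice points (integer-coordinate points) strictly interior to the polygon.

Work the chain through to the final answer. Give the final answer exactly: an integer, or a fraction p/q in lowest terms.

Step 1: a(3) = -2*(-5) + 1*(25) - 2*(-17) = 69; iterating: a(3)=69, a(4)=-193, a(5)=465, a(6)=-1261, a(7)=3373, a(8)=-8937, a(9)=23769, a(10)=-63221, a(11)=168085, a(12)=-446929; answer -446929
Step 2: S1 = -446929; c = 446929; squarings mod 1928: 49^1=49, 49^2=473, 49^4=81, 49^8=777, 49^16=265, 49^32=817, 49^64=401, 49^128=777, 49^256=265, 49^512=817, 49^1024=401, 49^2048=777, 49^4096=265, 49^8192=817, 49^16384=401, 49^32768=777, 49^65536=265, 49^131072=817, 49^262144=401; 49^446929 = 49^1 * 49^16 * 49^64 * 49^128 * 49^256 * 49^4096 * 49^16384 * 49^32768 * 49^131072 * 49^262144 = 889 (mod 1928); answer 889
Step 3: S2 = 889; w = -25; cross terms: (-25*-11 - 2*-32)=339, (2*27 - 35*-11)=439, (35*24 - 11*27)=543, (11*38 - -10*24)=658, (-10*39 - -30*38)=750, (-30*-32 - -25*39)=1935; twice the area = |4664| = 4664; area = 2332; boundary points = 3 + 1 + 3 + 7 + 1 + 1 = 16; strictly interior points = area - boundary/2 + 1 = 2325; answer 2325

2325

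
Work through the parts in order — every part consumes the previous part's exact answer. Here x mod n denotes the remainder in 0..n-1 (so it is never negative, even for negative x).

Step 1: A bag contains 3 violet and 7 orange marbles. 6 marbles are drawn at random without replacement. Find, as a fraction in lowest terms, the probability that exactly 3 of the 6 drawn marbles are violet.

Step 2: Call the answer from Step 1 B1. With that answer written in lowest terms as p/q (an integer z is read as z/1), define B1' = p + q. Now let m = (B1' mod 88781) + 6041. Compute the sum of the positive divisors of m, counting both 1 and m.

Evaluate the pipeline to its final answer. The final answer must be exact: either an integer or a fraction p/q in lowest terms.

20160

Step 1: total draws C(10,6) = 210; favorable C(3,3)*C(7,3) = 35; P = 1/6; answer 1/6
Step 2: B1 = 1/6; threaded value p + q = 7; m = 6048; 6048 = 2^5 * 3^3 * 7; sigma = (1 + 2 + 4 + 8 + 16 + 32) * (1 + 3 + 9 + 27) * (1 + 7) = 63 * 40 * 8 = 20160; answer 20160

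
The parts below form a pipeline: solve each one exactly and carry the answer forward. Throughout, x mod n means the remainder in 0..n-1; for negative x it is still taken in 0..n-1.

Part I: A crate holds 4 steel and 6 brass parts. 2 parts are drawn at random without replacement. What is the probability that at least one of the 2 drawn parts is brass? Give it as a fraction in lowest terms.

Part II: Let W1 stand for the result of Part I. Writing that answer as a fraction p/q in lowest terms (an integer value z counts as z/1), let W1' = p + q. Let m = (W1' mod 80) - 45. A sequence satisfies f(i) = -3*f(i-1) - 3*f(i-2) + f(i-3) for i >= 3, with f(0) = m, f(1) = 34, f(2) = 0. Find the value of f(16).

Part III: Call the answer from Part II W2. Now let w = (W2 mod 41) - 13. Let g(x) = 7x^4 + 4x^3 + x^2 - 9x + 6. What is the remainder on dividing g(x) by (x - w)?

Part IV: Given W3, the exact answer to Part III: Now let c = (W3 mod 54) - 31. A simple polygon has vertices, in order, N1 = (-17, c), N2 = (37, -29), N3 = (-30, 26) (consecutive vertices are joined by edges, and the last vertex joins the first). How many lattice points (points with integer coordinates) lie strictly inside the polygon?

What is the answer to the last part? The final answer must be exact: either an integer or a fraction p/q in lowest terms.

345

Part I: total draws C(10,2) = 45; complement C(4,2) = 6; favorable 45 - 6 = 39; P = 13/15; answer 13/15
Part II: W1 = 13/15; threaded value p + q = 28; m = -17; f(3) = -3*(0) - 3*(34) + 1*(-17) = -119; iterating: f(3)=-119, f(4)=391, f(5)=-816, f(6)=1156, f(7)=-629, f(8)=-2397, f(9)=10234, f(10)=-24140, f(11)=39321, f(12)=-35309, f(13)=-36176, f(14)=253776, f(15)=-688109, f(16)=1266823; answer 1266823
Part III: W2 = 1266823; w = -8; remainder = value at the root: 7*(-8)^4 + 4*(-8)^3 + 1*(-8)^2 - 9*(-8)^1 + 6 = (28672) + (-2048) + (64) + (72) + (6) = 26766; answer 26766
Part IV: W3 = 26766; c = 5; cross terms: (-17*-29 - 37*5)=308, (37*26 - -30*-29)=92, (-30*5 - -17*26)=292; twice the area = |692| = 692; area = 346; boundary points = 2 + 1 + 1 = 4; strictly interior points = area - boundary/2 + 1 = 345; answer 345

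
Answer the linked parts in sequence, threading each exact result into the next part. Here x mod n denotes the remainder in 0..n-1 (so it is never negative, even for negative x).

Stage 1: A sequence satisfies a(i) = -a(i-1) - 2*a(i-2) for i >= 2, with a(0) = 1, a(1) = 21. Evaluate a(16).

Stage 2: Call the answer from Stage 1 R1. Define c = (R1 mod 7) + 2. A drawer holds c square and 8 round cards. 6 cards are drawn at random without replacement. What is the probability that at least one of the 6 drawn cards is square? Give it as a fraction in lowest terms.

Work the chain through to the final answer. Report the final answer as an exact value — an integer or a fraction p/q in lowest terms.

422/429

Stage 1: a(2) = -1*(21) - 2*(1) = -23; iterating: a(2)=-23, a(3)=-19, a(4)=65, a(5)=-27, a(6)=-103, a(7)=157, a(8)=49, a(9)=-363, a(10)=265, a(11)=461, a(12)=-991, a(13)=69, a(14)=1913, a(15)=-2051, a(16)=-1775; answer -1775
Stage 2: R1 = -1775; c = 5; total draws C(13,6) = 1716; complement C(8,6) = 28; favorable 1716 - 28 = 1688; P = 422/429; answer 422/429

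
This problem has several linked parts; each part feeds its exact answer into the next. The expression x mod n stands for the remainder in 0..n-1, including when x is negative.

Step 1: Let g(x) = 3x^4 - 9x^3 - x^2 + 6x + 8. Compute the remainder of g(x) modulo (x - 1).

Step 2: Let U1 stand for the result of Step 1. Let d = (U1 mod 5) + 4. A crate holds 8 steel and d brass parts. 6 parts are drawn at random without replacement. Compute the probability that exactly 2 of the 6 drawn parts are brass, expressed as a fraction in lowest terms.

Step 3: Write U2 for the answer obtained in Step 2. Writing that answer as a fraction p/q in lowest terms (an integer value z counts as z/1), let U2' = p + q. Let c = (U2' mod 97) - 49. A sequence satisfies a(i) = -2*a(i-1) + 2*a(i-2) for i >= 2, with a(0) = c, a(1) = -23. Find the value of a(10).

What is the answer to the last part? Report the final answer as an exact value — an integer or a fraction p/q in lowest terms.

383936

Step 1: remainder = value at the root: 3*(1)^4 - 9*(1)^3 - 1*(1)^2 + 6*(1)^1 + 8 = (3) + (-9) + (-1) + (6) + (8) = 7; answer 7
Step 2: U1 = 7; d = 6; total draws C(14,6) = 3003; favorable C(6,2)*C(8,4) = 1050; P = 50/143; answer 50/143
Step 3: U2 = 50/143; threaded value p + q = 193; c = 47; a(2) = -2*(-23) + 2*(47) = 140; iterating: a(2)=140, a(3)=-326, a(4)=932, a(5)=-2516, a(6)=6896, a(7)=-18824, a(8)=51440, a(9)=-140528, a(10)=383936; answer 383936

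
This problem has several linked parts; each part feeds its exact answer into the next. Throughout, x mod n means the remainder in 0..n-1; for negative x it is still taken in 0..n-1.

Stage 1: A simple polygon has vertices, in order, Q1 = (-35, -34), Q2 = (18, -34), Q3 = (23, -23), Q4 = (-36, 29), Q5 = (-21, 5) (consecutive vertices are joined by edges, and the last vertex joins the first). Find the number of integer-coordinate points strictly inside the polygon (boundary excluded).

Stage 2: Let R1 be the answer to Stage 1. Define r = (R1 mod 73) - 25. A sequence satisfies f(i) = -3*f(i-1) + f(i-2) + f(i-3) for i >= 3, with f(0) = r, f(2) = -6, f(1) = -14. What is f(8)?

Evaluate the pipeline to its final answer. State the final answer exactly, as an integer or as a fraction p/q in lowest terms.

-4516

Stage 1: cross terms: (-35*-34 - 18*-34)=1802, (18*-23 - 23*-34)=368, (23*29 - -36*-23)=-161, (-36*5 - -21*29)=429, (-21*-34 - -35*5)=889; twice the area = |3327| = 3327; area = 3327/2; boundary points = 53 + 1 + 1 + 3 + 1 = 59; strictly interior points = area - boundary/2 + 1 = 1635; answer 1635
Stage 2: R1 = 1635; r = 4; f(3) = -3*(-6) + 1*(-14) + 1*(4) = 8; iterating: f(3)=8, f(4)=-44, f(5)=134, f(6)=-438, f(7)=1404, f(8)=-4516; answer -4516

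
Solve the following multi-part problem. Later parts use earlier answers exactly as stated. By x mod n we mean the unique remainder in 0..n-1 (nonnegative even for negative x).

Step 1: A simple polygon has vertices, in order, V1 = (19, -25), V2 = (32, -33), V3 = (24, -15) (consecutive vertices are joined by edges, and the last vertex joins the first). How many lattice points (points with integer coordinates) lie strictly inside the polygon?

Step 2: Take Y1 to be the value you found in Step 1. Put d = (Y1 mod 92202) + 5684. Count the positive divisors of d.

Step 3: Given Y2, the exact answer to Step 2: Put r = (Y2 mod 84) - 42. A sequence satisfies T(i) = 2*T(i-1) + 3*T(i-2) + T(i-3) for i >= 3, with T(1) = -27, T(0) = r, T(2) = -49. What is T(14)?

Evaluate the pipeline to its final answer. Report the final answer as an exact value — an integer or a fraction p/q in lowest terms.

Step 1: cross terms: (19*-33 - 32*-25)=173, (32*-15 - 24*-33)=312, (24*-25 - 19*-15)=-315; twice the area = |170| = 170; area = 85; boundary points = 1 + 2 + 5 = 8; strictly interior points = area - boundary/2 + 1 = 82; answer 82
Step 2: Y1 = 82; d = 5766; 5766 = 2 * 3 * 31^2; number of divisors = (1+1) * (1+1) * (2+1) = 12; answer 12
Step 3: Y2 = 12; r = -30; T(3) = 2*(-49) + 3*(-27) + 1*(-30) = -209; iterating: T(3)=-209, T(4)=-592, T(5)=-1860, T(6)=-5705, T(7)=-17582, T(8)=-54139, T(9)=-166729, T(10)=-513457, T(11)=-1581240, T(12)=-4869580, T(13)=-14996337, T(14)=-46182654; answer -46182654

-46182654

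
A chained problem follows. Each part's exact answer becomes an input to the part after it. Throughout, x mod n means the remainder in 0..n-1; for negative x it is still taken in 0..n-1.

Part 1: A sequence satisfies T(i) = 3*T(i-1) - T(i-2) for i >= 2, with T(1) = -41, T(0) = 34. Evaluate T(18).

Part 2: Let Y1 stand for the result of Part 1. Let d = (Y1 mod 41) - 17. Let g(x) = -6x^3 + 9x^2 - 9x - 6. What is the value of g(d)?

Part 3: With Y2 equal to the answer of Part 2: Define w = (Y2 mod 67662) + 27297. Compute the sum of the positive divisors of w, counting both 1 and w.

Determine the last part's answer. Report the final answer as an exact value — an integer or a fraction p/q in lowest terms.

124416

Part 1: T(2) = 3*(-41) - 1*(34) = -157; iterating: T(2)=-157, T(3)=-430, T(4)=-1133, T(5)=-2969, T(6)=-7774, T(7)=-20353, T(8)=-53285, T(9)=-139502, T(10)=-365221, T(11)=-956161, T(12)=-2503262, T(13)=-6553625, T(14)=-17157613, T(15)=-44919214, T(16)=-117600029, T(17)=-307880873, T(18)=-806042590; answer -806042590
Part 2: Y1 = -806042590; d = 9; -6*(9)^3 + 9*(9)^2 - 9*(9)^1 - 6 = (-4374) + (729) + (-81) + (-6) = -3732; answer -3732
Part 3: Y2 = -3732; w = 91227; 91227 = 3 * 47 * 647; sigma = (1 + 3) * (1 + 47) * (1 + 647) = 4 * 48 * 648 = 124416; answer 124416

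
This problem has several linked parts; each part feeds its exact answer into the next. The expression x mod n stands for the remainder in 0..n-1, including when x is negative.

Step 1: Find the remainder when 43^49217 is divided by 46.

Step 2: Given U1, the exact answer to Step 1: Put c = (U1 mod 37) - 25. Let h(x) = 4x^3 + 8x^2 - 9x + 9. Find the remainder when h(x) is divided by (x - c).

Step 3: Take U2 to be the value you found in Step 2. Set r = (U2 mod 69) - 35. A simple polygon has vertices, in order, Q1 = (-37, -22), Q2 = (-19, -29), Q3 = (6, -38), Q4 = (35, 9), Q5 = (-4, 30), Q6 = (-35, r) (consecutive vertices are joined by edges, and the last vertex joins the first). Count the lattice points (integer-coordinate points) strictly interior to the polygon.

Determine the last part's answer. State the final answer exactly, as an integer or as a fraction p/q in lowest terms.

2983

Step 1: squarings mod 46: 43^1=43, 43^2=9, 43^4=35, 43^8=29, 43^16=13, 43^32=31, 43^64=41, 43^128=25, 43^256=27, 43^512=39, 43^1024=3, 43^2048=9, 43^4096=35, 43^8192=29, 43^16384=13, 43^32768=31; 43^49217 = 43^1 * 43^64 * 43^16384 * 43^32768 = 19 (mod 46); answer 19
Step 2: U1 = 19; c = -6; remainder = value at the root: 4*(-6)^3 + 8*(-6)^2 - 9*(-6)^1 + 9 = (-864) + (288) + (54) + (9) = -513; answer -513
Step 3: U2 = -513; r = 4; cross terms: (-37*-29 - -19*-22)=655, (-19*-38 - 6*-29)=896, (6*9 - 35*-38)=1384, (35*30 - -4*9)=1086, (-4*4 - -35*30)=1034, (-35*-22 - -37*4)=918; twice the area = |5973| = 5973; area = 5973/2; boundary points = 1 + 1 + 1 + 3 + 1 + 2 = 9; strictly interior points = area - boundary/2 + 1 = 2983; answer 2983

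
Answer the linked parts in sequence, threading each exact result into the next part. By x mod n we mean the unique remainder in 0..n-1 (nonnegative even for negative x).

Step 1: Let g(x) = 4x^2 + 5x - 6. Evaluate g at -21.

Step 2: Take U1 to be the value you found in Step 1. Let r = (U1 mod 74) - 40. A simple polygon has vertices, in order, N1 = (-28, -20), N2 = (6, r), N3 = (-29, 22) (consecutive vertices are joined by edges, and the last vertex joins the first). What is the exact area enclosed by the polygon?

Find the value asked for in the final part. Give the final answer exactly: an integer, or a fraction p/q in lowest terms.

Step 1: 4*(-21)^2 + 5*(-21)^1 - 6 = (1764) + (-105) + (-6) = 1653; answer 1653
Step 2: U1 = 1653; r = -15; cross terms: (-28*-15 - 6*-20)=540, (6*22 - -29*-15)=-303, (-29*-20 - -28*22)=1196; twice the area = |1433| = 1433; area = 1433/2; answer 1433/2

1433/2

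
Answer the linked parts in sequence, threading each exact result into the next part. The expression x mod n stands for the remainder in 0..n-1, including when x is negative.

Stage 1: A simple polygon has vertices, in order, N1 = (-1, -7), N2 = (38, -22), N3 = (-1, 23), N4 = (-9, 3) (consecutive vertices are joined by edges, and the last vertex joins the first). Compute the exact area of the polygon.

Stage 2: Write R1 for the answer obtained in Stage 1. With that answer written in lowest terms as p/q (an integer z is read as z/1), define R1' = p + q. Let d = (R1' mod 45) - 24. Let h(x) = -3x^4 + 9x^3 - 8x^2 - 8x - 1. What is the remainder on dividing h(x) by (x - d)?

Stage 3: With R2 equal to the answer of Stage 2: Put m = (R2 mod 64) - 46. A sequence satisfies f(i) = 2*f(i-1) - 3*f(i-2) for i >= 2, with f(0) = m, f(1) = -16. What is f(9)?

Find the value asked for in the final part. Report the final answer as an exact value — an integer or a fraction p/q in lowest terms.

-664

Stage 1: cross terms: (-1*-22 - 38*-7)=288, (38*23 - -1*-22)=852, (-1*3 - -9*23)=204, (-9*-7 - -1*3)=66; twice the area = |1410| = 1410; area = 705; answer 705
Stage 2: R1 = 705; threaded value p + q = 706; d = 7; remainder = value at the root: -3*(7)^4 + 9*(7)^3 - 8*(7)^2 - 8*(7)^1 - 1 = (-7203) + (3087) + (-392) + (-56) + (-1) = -4565; answer -4565
Stage 3: R2 = -4565; m = -3; f(2) = 2*(-16) - 3*(-3) = -23; iterating: f(2)=-23, f(3)=2, f(4)=73, f(5)=140, f(6)=61, f(7)=-298, f(8)=-779, f(9)=-664; answer -664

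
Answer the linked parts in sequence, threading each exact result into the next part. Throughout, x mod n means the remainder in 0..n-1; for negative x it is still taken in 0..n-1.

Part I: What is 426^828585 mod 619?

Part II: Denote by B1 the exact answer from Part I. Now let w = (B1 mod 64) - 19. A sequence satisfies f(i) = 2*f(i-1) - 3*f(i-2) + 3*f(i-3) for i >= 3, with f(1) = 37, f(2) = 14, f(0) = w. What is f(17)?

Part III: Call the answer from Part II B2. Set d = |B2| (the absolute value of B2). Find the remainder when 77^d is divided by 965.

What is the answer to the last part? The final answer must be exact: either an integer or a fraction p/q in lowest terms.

Part I: squarings mod 619: 426^1=426, 426^2=109, 426^4=120, 426^8=163, 426^16=571, 426^32=447, 426^64=491, 426^128=290, 426^256=535, 426^512=247, 426^1024=347, 426^2048=323, 426^4096=337, 426^8192=292, 426^16384=461, 426^32768=204, 426^65536=143, 426^131072=22, 426^262144=484, 426^524288=274; 426^828585 = 426^1 * 426^8 * 426^32 * 426^128 * 426^1024 * 426^8192 * 426^32768 * 426^262144 * 426^524288 = 616 (mod 619); answer 616
Part II: B1 = 616; w = 21; f(3) = 2*(14) - 3*(37) + 3*(21) = -20; iterating: f(3)=-20, f(4)=29, f(5)=160, f(6)=173, f(7)=-47, f(8)=-133, f(9)=394, f(10)=1046, f(11)=511, f(12)=-934, f(13)=-263, f(14)=3809, f(15)=5605, f(16)=-1006, f(17)=-7400; answer -7400
Part III: B2 = -7400; d = 7400; squarings mod 965: 77^1=77, 77^2=139, 77^4=21, 77^8=441, 77^16=516, 77^32=881, 77^64=301, 77^128=856, 77^256=301, 77^512=856, 77^1024=301, 77^2048=856, 77^4096=301; 77^7400 = 77^8 * 77^32 * 77^64 * 77^128 * 77^1024 * 77^2048 * 77^4096 = 331 (mod 965); answer 331

331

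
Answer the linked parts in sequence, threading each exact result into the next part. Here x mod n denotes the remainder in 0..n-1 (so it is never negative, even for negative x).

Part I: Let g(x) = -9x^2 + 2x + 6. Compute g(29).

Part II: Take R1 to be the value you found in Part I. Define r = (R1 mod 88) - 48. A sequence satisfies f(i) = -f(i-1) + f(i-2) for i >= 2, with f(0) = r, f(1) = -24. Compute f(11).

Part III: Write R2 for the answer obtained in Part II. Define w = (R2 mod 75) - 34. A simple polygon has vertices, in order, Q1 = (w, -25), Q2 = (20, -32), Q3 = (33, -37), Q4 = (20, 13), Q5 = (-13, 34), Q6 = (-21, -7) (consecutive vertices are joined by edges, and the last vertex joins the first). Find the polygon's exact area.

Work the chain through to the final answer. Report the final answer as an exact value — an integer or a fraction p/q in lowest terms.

Part I: -9*(29)^2 + 2*(29)^1 + 6 = (-7569) + (58) + (6) = -7505; answer -7505
Part II: R1 = -7505; r = 15; f(2) = -1*(-24) + 1*(15) = 39; iterating: f(2)=39, f(3)=-63, f(4)=102, f(5)=-165, f(6)=267, f(7)=-432, f(8)=699, f(9)=-1131, f(10)=1830, f(11)=-2961; answer -2961
Part III: R2 = -2961; w = 5; cross terms: (5*-32 - 20*-25)=340, (20*-37 - 33*-32)=316, (33*13 - 20*-37)=1169, (20*34 - -13*13)=849, (-13*-7 - -21*34)=805, (-21*-25 - 5*-7)=560; twice the area = |4039| = 4039; area = 4039/2; answer 4039/2

4039/2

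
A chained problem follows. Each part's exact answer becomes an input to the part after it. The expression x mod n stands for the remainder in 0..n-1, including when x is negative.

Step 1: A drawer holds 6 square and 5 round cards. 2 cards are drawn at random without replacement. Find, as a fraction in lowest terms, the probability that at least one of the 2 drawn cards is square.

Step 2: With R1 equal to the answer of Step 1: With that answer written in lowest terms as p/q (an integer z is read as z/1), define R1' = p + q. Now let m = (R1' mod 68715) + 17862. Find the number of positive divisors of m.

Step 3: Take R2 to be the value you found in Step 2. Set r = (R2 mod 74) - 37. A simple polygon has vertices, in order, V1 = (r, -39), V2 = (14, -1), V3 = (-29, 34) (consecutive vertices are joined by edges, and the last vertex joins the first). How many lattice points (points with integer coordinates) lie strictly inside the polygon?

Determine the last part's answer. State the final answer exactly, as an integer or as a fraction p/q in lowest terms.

1639

Step 1: total draws C(11,2) = 55; complement C(5,2) = 10; favorable 55 - 10 = 45; P = 9/11; answer 9/11
Step 2: R1 = 9/11; threaded value p + q = 20; m = 17882; 17882 = 2 * 8941; number of divisors = (1+1) * (1+1) = 4; answer 4
Step 3: R2 = 4; r = -33; cross terms: (-33*-1 - 14*-39)=579, (14*34 - -29*-1)=447, (-29*-39 - -33*34)=2253; twice the area = |3279| = 3279; area = 3279/2; boundary points = 1 + 1 + 1 = 3; strictly interior points = area - boundary/2 + 1 = 1639; answer 1639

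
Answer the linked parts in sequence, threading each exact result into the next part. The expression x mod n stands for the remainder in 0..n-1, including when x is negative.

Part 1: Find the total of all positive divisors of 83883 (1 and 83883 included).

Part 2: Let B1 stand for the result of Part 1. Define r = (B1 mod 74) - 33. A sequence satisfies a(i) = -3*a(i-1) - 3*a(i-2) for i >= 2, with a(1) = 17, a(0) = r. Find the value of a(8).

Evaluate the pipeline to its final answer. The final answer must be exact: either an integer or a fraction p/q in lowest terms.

1458

Part 1: 83883 = 3 * 27961; sigma = (1 + 3) * (1 + 27961) = 4 * 27962 = 111848; answer 111848
Part 2: B1 = 111848; r = 1; a(2) = -3*(17) - 3*(1) = -54; iterating: a(2)=-54, a(3)=111, a(4)=-171, a(5)=180, a(6)=-27, a(7)=-459, a(8)=1458; answer 1458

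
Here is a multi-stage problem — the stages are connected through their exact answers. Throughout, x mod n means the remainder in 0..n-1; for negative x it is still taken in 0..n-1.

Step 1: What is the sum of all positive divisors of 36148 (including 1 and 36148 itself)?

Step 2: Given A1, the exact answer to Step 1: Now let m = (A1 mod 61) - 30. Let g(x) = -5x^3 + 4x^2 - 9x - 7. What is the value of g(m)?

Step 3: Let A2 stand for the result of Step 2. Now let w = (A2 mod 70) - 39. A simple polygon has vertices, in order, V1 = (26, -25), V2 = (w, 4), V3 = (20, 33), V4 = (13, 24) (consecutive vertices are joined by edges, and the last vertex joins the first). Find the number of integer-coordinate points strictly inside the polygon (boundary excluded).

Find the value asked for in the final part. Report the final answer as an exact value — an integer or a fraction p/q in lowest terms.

Step 1: 36148 = 2^2 * 7 * 1291; sigma = (1 + 2 + 4) * (1 + 7) * (1 + 1291) = 7 * 8 * 1292 = 72352; answer 72352
Step 2: A1 = 72352; m = -24; -5*(-24)^3 + 4*(-24)^2 - 9*(-24)^1 - 7 = (69120) + (2304) + (216) + (-7) = 71633; answer 71633
Step 3: A2 = 71633; w = -16; cross terms: (26*4 - -16*-25)=-296, (-16*33 - 20*4)=-608, (20*24 - 13*33)=51, (13*-25 - 26*24)=-949; twice the area = |-1802| = 1802; area = 901; boundary points = 1 + 1 + 1 + 1 = 4; strictly interior points = area - boundary/2 + 1 = 900; answer 900

900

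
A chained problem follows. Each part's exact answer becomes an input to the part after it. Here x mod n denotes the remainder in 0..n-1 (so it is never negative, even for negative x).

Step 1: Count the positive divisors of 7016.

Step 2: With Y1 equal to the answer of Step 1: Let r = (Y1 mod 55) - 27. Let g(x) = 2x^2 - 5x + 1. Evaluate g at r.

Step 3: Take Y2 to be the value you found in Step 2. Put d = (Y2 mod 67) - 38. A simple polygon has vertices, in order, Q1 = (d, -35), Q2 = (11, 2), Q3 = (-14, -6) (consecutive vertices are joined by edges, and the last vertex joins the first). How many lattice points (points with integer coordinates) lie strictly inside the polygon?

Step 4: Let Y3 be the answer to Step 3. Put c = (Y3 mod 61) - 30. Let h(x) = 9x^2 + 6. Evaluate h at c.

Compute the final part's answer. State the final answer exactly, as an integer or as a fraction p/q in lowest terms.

1527

Step 1: 7016 = 2^3 * 877; number of divisors = (3+1) * (1+1) = 8; answer 8
Step 2: Y1 = 8; r = -19; 2*(-19)^2 - 5*(-19)^1 + 1 = (722) + (95) + (1) = 818; answer 818
Step 3: Y2 = 818; d = -24; cross terms: (-24*2 - 11*-35)=337, (11*-6 - -14*2)=-38, (-14*-35 - -24*-6)=346; twice the area = |645| = 645; area = 645/2; boundary points = 1 + 1 + 1 = 3; strictly interior points = area - boundary/2 + 1 = 322; answer 322
Step 4: Y3 = 322; c = -13; 9*(-13)^2 + 6 = (1521) + (6) = 1527; answer 1527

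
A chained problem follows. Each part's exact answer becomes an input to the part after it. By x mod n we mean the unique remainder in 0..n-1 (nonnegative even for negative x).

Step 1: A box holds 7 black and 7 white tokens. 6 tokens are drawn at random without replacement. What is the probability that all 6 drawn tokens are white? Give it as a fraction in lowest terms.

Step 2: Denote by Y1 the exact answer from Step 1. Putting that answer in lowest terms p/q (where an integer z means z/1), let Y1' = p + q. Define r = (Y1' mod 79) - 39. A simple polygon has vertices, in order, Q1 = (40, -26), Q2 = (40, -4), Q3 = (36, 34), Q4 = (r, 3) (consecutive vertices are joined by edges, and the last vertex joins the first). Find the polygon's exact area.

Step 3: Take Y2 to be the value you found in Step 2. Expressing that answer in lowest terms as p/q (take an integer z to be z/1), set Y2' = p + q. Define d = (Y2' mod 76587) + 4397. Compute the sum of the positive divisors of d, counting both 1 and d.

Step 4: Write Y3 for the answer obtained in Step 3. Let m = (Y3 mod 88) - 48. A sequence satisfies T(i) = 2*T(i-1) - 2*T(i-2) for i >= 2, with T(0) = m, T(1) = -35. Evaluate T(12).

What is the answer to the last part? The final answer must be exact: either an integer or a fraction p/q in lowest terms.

Step 1: total draws C(14,6) = 3003; favorable C(7,6) = 7; P = 1/429; answer 1/429
Step 2: Y1 = 1/429; threaded value p + q = 430; r = -4; cross terms: (40*-4 - 40*-26)=880, (40*34 - 36*-4)=1504, (36*3 - -4*34)=244, (-4*-26 - 40*3)=-16; twice the area = |2612| = 2612; area = 1306; answer 1306
Step 3: Y2 = 1306; threaded value p + q = 1307; d = 5704; 5704 = 2^3 * 23 * 31; sigma = (1 + 2 + 4 + 8) * (1 + 23) * (1 + 31) = 15 * 24 * 32 = 11520; answer 11520
Step 4: Y3 = 11520; m = 32; T(2) = 2*(-35) - 2*(32) = -134; iterating: T(2)=-134, T(3)=-198, T(4)=-128, T(5)=140, T(6)=536, T(7)=792, T(8)=512, T(9)=-560, T(10)=-2144, T(11)=-3168, T(12)=-2048; answer -2048

-2048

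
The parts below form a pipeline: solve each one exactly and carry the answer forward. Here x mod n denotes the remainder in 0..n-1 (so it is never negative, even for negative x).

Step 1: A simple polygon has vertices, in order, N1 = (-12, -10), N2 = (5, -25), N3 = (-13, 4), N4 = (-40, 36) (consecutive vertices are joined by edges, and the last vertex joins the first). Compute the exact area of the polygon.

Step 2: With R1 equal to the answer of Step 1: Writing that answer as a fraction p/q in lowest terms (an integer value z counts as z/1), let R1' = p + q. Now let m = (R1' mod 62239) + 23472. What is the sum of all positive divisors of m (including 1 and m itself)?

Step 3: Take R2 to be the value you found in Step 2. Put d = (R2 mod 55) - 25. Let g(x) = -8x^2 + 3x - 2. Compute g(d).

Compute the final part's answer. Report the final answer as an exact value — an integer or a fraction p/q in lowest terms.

Step 1: cross terms: (-12*-25 - 5*-10)=350, (5*4 - -13*-25)=-305, (-13*36 - -40*4)=-308, (-40*-10 - -12*36)=832; twice the area = |569| = 569; area = 569/2; answer 569/2
Step 2: R1 = 569/2; threaded value p + q = 571; m = 24043; 24043 is prime, so its only divisors are 1 and 24043; sigma = 1 + 24043 = 24044; answer 24044
Step 3: R2 = 24044; d = -16; -8*(-16)^2 + 3*(-16)^1 - 2 = (-2048) + (-48) + (-2) = -2098; answer -2098

-2098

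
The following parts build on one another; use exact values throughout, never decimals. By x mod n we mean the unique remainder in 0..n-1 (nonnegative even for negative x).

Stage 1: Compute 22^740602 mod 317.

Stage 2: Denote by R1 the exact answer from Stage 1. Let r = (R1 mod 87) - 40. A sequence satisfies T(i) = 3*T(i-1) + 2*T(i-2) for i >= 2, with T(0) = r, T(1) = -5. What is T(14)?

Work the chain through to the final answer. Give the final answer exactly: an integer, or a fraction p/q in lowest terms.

-222397871

Stage 1: squarings mod 317: 22^1=22, 22^2=167, 22^4=310, 22^8=49, 22^16=182, 22^32=156, 22^64=244, 22^128=257, 22^256=113, 22^512=89, 22^1024=313, 22^2048=16, 22^4096=256, 22^8192=234, 22^16384=232, 22^32768=251, 22^65536=235, 22^131072=67, 22^262144=51, 22^524288=65; 22^740602 = 22^2 * 22^8 * 22^16 * 22^32 * 22^64 * 22^128 * 22^1024 * 22^2048 * 22^16384 * 22^65536 * 22^131072 * 22^524288 = 105 (mod 317); answer 105
Stage 2: R1 = 105; r = -22; T(2) = 3*(-5) + 2*(-22) = -59; iterating: T(2)=-59, T(3)=-187, T(4)=-679, T(5)=-2411, T(6)=-8591, T(7)=-30595, T(8)=-108967, T(9)=-388091, T(10)=-1382207, T(11)=-4922803, T(12)=-17532823, T(13)=-62444075, T(14)=-222397871; answer -222397871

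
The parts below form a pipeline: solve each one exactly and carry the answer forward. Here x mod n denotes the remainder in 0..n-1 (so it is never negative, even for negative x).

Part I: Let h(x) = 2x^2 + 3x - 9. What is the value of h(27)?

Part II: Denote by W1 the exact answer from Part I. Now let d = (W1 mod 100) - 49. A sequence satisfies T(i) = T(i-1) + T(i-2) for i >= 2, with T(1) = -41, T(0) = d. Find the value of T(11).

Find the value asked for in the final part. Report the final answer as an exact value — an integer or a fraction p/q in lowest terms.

Part I: 2*(27)^2 + 3*(27)^1 - 9 = (1458) + (81) + (-9) = 1530; answer 1530
Part II: W1 = 1530; d = -19; T(2) = 1*(-41) + 1*(-19) = -60; iterating: T(2)=-60, T(3)=-101, T(4)=-161, T(5)=-262, T(6)=-423, T(7)=-685, T(8)=-1108, T(9)=-1793, T(10)=-2901, T(11)=-4694; answer -4694

-4694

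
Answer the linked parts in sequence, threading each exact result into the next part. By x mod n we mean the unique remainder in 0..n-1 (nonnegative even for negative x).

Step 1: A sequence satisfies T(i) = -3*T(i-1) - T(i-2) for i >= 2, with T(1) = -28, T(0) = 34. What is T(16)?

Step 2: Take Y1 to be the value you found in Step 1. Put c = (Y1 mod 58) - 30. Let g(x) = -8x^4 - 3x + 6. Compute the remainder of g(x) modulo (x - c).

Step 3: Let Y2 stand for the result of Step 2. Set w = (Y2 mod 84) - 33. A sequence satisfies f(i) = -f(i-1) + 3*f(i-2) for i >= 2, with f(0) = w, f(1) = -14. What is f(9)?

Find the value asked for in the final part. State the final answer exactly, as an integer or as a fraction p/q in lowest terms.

Step 1: T(2) = -3*(-28) - 1*(34) = 50; iterating: T(2)=50, T(3)=-122, T(4)=316, T(5)=-826, T(6)=2162, T(7)=-5660, T(8)=14818, T(9)=-38794, T(10)=101564, T(11)=-265898, T(12)=696130, T(13)=-1822492, T(14)=4771346, T(15)=-12491546, T(16)=32703292; answer 32703292
Step 2: Y1 = 32703292; c = 20; remainder = value at the root: -8*(20)^4 - 3*(20)^1 + 6 = (-1280000) + (-60) + (6) = -1280054; answer -1280054
Step 3: Y2 = -1280054; w = -11; f(2) = -1*(-14) + 3*(-11) = -19; iterating: f(2)=-19, f(3)=-23, f(4)=-34, f(5)=-35, f(6)=-67, f(7)=-38, f(8)=-163, f(9)=49; answer 49

49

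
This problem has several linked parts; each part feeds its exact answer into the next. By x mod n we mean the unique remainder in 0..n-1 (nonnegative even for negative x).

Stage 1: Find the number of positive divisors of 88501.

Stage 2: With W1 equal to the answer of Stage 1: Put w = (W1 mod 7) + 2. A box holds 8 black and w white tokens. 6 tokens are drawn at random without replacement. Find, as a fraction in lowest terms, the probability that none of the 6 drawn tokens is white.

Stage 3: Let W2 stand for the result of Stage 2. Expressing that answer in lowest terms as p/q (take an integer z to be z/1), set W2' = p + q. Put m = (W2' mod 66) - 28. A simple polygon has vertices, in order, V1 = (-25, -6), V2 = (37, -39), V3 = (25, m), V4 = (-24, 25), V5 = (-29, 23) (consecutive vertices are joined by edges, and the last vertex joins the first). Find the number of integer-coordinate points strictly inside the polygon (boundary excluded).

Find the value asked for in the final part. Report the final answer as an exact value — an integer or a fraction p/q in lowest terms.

2071

Stage 1: 88501 = 7 * 47 * 269; number of divisors = (1+1) * (1+1) * (1+1) = 8; answer 8
Stage 2: W1 = 8; w = 3; total draws C(11,6) = 462; favorable C(8,6) = 28; P = 2/33; answer 2/33
Stage 3: W2 = 2/33; threaded value p + q = 35; m = 7; cross terms: (-25*-39 - 37*-6)=1197, (37*7 - 25*-39)=1234, (25*25 - -24*7)=793, (-24*23 - -29*25)=173, (-29*-6 - -25*23)=749; twice the area = |4146| = 4146; area = 2073; boundary points = 1 + 2 + 1 + 1 + 1 = 6; strictly interior points = area - boundary/2 + 1 = 2071; answer 2071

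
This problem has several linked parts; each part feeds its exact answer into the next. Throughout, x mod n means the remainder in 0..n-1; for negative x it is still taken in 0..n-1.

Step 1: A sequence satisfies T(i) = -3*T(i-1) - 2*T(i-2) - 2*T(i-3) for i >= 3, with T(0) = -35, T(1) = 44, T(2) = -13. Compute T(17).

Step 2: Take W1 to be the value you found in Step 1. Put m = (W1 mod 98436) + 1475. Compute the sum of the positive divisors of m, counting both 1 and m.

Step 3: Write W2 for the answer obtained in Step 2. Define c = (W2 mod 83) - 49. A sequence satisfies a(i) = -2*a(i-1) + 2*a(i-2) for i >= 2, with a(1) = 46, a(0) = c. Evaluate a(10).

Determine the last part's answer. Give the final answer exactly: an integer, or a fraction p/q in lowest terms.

-346816

Step 1: T(3) = -3*(-13) - 2*(44) - 2*(-35) = 21; iterating: T(3)=21, T(4)=-125, T(5)=359, T(6)=-869, T(7)=2139, T(8)=-5397, T(9)=13651, T(10)=-34437, T(11)=86803, T(12)=-218837, T(13)=551779, T(14)=-1391269, T(15)=3507923, T(16)=-8844789, T(17)=22301059; answer 22301059
Step 2: W1 = 22301059; m = 55998; 55998 = 2 * 3^3 * 17 * 61; sigma = (1 + 2) * (1 + 3 + 9 + 27) * (1 + 17) * (1 + 61) = 3 * 40 * 18 * 62 = 133920; answer 133920
Step 3: W2 = 133920; c = -8; a(2) = -2*(46) + 2*(-8) = -108; iterating: a(2)=-108, a(3)=308, a(4)=-832, a(5)=2280, a(6)=-6224, a(7)=17008, a(8)=-46464, a(9)=126944, a(10)=-346816; answer -346816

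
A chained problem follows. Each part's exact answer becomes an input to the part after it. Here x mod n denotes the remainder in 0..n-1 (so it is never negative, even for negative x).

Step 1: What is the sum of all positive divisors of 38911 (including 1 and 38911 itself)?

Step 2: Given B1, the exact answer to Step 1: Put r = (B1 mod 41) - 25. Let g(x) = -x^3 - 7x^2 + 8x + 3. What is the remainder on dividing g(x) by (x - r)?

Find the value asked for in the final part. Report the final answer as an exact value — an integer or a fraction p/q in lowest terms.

Step 1: 38911 = 167 * 233; sigma = (1 + 167) * (1 + 233) = 168 * 234 = 39312; answer 39312
Step 2: B1 = 39312; r = 9; remainder = value at the root: -1*(9)^3 - 7*(9)^2 + 8*(9)^1 + 3 = (-729) + (-567) + (72) + (3) = -1221; answer -1221

-1221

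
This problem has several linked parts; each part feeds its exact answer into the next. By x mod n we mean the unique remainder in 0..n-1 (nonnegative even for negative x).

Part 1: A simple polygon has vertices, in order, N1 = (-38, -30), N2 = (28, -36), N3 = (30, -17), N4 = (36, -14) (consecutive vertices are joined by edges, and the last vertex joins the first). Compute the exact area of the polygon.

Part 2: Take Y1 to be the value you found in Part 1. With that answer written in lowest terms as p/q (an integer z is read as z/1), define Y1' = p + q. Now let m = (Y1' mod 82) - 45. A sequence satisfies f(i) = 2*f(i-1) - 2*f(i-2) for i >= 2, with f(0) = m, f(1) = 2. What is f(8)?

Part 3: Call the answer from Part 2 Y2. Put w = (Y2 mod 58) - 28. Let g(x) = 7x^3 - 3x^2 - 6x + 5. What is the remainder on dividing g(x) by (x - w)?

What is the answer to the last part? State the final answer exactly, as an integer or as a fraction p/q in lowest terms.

94901

Part 1: cross terms: (-38*-36 - 28*-30)=2208, (28*-17 - 30*-36)=604, (30*-14 - 36*-17)=192, (36*-30 - -38*-14)=-1612; twice the area = |1392| = 1392; area = 696; answer 696
Part 2: Y1 = 696; threaded value p + q = 697; m = -4; f(2) = 2*(2) - 2*(-4) = 12; iterating: f(2)=12, f(3)=20, f(4)=16, f(5)=-8, f(6)=-48, f(7)=-80, f(8)=-64; answer -64
Part 3: Y2 = -64; w = 24; remainder = value at the root: 7*(24)^3 - 3*(24)^2 - 6*(24)^1 + 5 = (96768) + (-1728) + (-144) + (5) = 94901; answer 94901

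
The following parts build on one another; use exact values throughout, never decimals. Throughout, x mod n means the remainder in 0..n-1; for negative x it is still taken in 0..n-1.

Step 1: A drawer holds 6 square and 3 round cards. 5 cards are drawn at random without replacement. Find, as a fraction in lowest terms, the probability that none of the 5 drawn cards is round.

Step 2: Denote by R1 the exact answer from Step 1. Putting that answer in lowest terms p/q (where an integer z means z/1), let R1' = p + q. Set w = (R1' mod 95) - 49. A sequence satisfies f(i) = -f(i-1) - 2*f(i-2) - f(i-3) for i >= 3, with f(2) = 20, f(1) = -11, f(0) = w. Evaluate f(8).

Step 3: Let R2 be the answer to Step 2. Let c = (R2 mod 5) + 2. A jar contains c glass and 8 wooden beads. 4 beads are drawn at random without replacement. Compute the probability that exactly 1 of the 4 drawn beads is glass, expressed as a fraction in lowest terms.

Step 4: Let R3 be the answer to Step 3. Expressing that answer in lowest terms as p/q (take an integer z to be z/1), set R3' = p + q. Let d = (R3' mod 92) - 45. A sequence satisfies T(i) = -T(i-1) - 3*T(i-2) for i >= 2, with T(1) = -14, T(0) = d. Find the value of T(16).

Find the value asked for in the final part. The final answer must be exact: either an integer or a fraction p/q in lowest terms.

102758

Step 1: total draws C(9,5) = 126; favorable C(6,5) = 6; P = 1/21; answer 1/21
Step 2: R1 = 1/21; threaded value p + q = 22; w = -27; f(3) = -1*(20) - 2*(-11) - 1*(-27) = 29; iterating: f(3)=29, f(4)=-58, f(5)=-20, f(6)=107, f(7)=-9, f(8)=-185; answer -185
Step 3: R2 = -185; c = 2; total draws C(10,4) = 210; favorable C(2,1)*C(8,3) = 112; P = 8/15; answer 8/15
Step 4: R3 = 8/15; threaded value p + q = 23; d = -22; T(2) = -1*(-14) - 3*(-22) = 80; iterating: T(2)=80, T(3)=-38, T(4)=-202, T(5)=316, T(6)=290, T(7)=-1238, T(8)=368, T(9)=3346, T(10)=-4450, T(11)=-5588, T(12)=18938, T(13)=-2174, T(14)=-54640, T(15)=61162, T(16)=102758; answer 102758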